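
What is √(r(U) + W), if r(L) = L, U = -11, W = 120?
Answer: √109 ≈ 10.440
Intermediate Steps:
√(r(U) + W) = √(-11 + 120) = √109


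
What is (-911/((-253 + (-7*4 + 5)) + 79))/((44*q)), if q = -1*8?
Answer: -911/69344 ≈ -0.013137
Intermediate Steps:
q = -8
(-911/((-253 + (-7*4 + 5)) + 79))/((44*q)) = (-911/((-253 + (-7*4 + 5)) + 79))/((44*(-8))) = -911/((-253 + (-28 + 5)) + 79)/(-352) = -911/((-253 - 23) + 79)*(-1/352) = -911/(-276 + 79)*(-1/352) = -911/(-197)*(-1/352) = -911*(-1/197)*(-1/352) = (911/197)*(-1/352) = -911/69344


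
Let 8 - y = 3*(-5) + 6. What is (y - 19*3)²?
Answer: 1600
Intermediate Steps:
y = 17 (y = 8 - (3*(-5) + 6) = 8 - (-15 + 6) = 8 - 1*(-9) = 8 + 9 = 17)
(y - 19*3)² = (17 - 19*3)² = (17 - 57)² = (-40)² = 1600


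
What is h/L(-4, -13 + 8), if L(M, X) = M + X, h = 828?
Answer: -92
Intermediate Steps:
h/L(-4, -13 + 8) = 828/(-4 + (-13 + 8)) = 828/(-4 - 5) = 828/(-9) = 828*(-⅑) = -92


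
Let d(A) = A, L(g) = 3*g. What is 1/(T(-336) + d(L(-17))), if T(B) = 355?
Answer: 1/304 ≈ 0.0032895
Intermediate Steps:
1/(T(-336) + d(L(-17))) = 1/(355 + 3*(-17)) = 1/(355 - 51) = 1/304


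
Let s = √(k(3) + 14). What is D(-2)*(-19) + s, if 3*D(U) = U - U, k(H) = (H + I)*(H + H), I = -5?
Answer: √2 ≈ 1.4142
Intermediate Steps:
k(H) = 2*H*(-5 + H) (k(H) = (H - 5)*(H + H) = (-5 + H)*(2*H) = 2*H*(-5 + H))
D(U) = 0 (D(U) = (U - U)/3 = (⅓)*0 = 0)
s = √2 (s = √(2*3*(-5 + 3) + 14) = √(2*3*(-2) + 14) = √(-12 + 14) = √2 ≈ 1.4142)
D(-2)*(-19) + s = 0*(-19) + √2 = 0 + √2 = √2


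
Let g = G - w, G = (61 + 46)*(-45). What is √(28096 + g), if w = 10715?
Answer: √12566 ≈ 112.10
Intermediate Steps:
G = -4815 (G = 107*(-45) = -4815)
g = -15530 (g = -4815 - 1*10715 = -4815 - 10715 = -15530)
√(28096 + g) = √(28096 - 15530) = √12566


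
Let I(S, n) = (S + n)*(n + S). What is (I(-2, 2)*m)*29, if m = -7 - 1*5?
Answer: 0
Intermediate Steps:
I(S, n) = (S + n)**2 (I(S, n) = (S + n)*(S + n) = (S + n)**2)
m = -12 (m = -7 - 5 = -12)
(I(-2, 2)*m)*29 = ((-2 + 2)**2*(-12))*29 = (0**2*(-12))*29 = (0*(-12))*29 = 0*29 = 0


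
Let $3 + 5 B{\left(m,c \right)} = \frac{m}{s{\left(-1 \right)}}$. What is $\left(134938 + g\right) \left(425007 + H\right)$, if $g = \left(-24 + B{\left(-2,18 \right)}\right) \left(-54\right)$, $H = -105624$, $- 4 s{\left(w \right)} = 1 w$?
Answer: $\frac{217743831612}{5} \approx 4.3549 \cdot 10^{10}$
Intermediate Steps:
$s{\left(w \right)} = - \frac{w}{4}$ ($s{\left(w \right)} = - \frac{1 w}{4} = - \frac{w}{4}$)
$B{\left(m,c \right)} = - \frac{3}{5} + \frac{4 m}{5}$ ($B{\left(m,c \right)} = - \frac{3}{5} + \frac{m \frac{1}{\left(- \frac{1}{4}\right) \left(-1\right)}}{5} = - \frac{3}{5} + \frac{m \frac{1}{\frac{1}{4}}}{5} = - \frac{3}{5} + \frac{m 4}{5} = - \frac{3}{5} + \frac{4 m}{5}$)
$g = \frac{7074}{5}$ ($g = \left(-24 + \left(- \frac{3}{5} + \frac{4}{5} \left(-2\right)\right)\right) \left(-54\right) = \left(-24 - \frac{11}{5}\right) \left(-54\right) = \left(- \frac{131}{5}\right) \left(-54\right) = \frac{7074}{5} \approx 1414.8$)
$\left(134938 + g\right) \left(425007 + H\right) = \left(134938 + \frac{7074}{5}\right) \left(425007 - 105624\right) = \frac{681764}{5} \cdot 319383 = \frac{217743831612}{5}$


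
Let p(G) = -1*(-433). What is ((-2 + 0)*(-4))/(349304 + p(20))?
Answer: 8/349737 ≈ 2.2874e-5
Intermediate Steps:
p(G) = 433
((-2 + 0)*(-4))/(349304 + p(20)) = ((-2 + 0)*(-4))/(349304 + 433) = (-2*(-4))/349737 = (1/349737)*8 = 8/349737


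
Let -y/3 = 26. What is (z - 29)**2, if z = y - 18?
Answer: 15625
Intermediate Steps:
y = -78 (y = -3*26 = -78)
z = -96 (z = -78 - 18 = -96)
(z - 29)**2 = (-96 - 29)**2 = (-125)**2 = 15625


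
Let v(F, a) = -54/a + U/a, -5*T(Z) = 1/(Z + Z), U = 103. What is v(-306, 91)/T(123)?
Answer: -8610/13 ≈ -662.31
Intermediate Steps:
T(Z) = -1/(10*Z) (T(Z) = -1/(5*(Z + Z)) = -1/(2*Z)/5 = -1/(10*Z))
v(F, a) = 49/a (v(F, a) = -54/a + 103/a = 49/a)
v(-306, 91)/T(123) = (49/91)/((-⅒/123)) = (49*(1/91))/((-⅒*1/123)) = 7/(13*(-1/1230)) = (7/13)*(-1230) = -8610/13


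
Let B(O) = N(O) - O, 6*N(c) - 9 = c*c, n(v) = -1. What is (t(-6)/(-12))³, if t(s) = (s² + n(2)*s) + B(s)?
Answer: -50653/512 ≈ -98.932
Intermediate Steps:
N(c) = 3/2 + c²/6 (N(c) = 3/2 + (c*c)/6 = 3/2 + c²/6)
B(O) = 3/2 - O + O²/6 (B(O) = (3/2 + O²/6) - O = 3/2 - O + O²/6)
t(s) = 3/2 - 2*s + 7*s²/6 (t(s) = (s² - s) + (3/2 - s + s²/6) = 3/2 - 2*s + 7*s²/6)
(t(-6)/(-12))³ = ((3/2 - 2*(-6) + (7/6)*(-6)²)/(-12))³ = ((3/2 + 12 + (7/6)*36)*(-1/12))³ = ((3/2 + 12 + 42)*(-1/12))³ = ((111/2)*(-1/12))³ = (-37/8)³ = -50653/512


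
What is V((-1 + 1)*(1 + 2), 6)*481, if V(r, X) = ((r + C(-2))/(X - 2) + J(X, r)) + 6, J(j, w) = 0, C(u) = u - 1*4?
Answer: 4329/2 ≈ 2164.5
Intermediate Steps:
C(u) = -4 + u (C(u) = u - 4 = -4 + u)
V(r, X) = 6 + (-6 + r)/(-2 + X) (V(r, X) = ((r + (-4 - 2))/(X - 2) + 0) + 6 = ((r - 6)/(-2 + X) + 0) + 6 = ((-6 + r)/(-2 + X) + 0) + 6 = (-6 + r)/(-2 + X) + 6 = 6 + (-6 + r)/(-2 + X))
V((-1 + 1)*(1 + 2), 6)*481 = ((-18 + (-1 + 1)*(1 + 2) + 6*6)/(-2 + 6))*481 = ((-18 + 0*3 + 36)/4)*481 = ((-18 + 0 + 36)/4)*481 = ((¼)*18)*481 = (9/2)*481 = 4329/2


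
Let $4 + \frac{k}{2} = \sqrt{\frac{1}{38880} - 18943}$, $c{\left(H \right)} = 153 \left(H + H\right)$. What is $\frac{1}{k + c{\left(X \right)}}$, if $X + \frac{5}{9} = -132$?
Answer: $- \frac{394340400}{15999126531839} - \frac{18 i \sqrt{22095115170}}{15999126531839} \approx -2.4648 \cdot 10^{-5} - 1.6723 \cdot 10^{-7} i$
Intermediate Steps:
$X = - \frac{1193}{9}$ ($X = - \frac{5}{9} - 132 = - \frac{1193}{9} \approx -132.56$)
$c{\left(H \right)} = 306 H$ ($c{\left(H \right)} = 153 \cdot 2 H = 306 H$)
$k = -8 + \frac{i \sqrt{22095115170}}{540}$ ($k = -8 + 2 \sqrt{\frac{1}{38880} - 18943} = -8 + 2 \sqrt{- \frac{736503839}{38880}} = -8 + 2 \frac{i \sqrt{22095115170}}{1080} = -8 + \frac{i \sqrt{22095115170}}{540} \approx -8.0 + 275.27 i$)
$\frac{1}{k + c{\left(X \right)}} = \frac{1}{\left(-8 + \frac{i \sqrt{22095115170}}{540}\right) + 306 \left(- \frac{1193}{9}\right)} = \frac{1}{\left(-8 + \frac{i \sqrt{22095115170}}{540}\right) - 40562} = \frac{1}{-40570 + \frac{i \sqrt{22095115170}}{540}}$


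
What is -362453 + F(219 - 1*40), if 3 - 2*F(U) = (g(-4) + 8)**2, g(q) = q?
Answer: -724919/2 ≈ -3.6246e+5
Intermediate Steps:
F(U) = -13/2 (F(U) = 3/2 - (-4 + 8)**2/2 = 3/2 - 1/2*4**2 = 3/2 - 1/2*16 = 3/2 - 8 = -13/2)
-362453 + F(219 - 1*40) = -362453 - 13/2 = -724919/2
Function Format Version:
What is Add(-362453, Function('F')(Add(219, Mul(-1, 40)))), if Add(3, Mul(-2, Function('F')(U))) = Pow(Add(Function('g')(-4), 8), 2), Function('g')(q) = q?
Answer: Rational(-724919, 2) ≈ -3.6246e+5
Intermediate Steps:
Function('F')(U) = Rational(-13, 2) (Function('F')(U) = Add(Rational(3, 2), Mul(Rational(-1, 2), Pow(Add(-4, 8), 2))) = Add(Rational(3, 2), Mul(Rational(-1, 2), Pow(4, 2))) = Add(Rational(3, 2), Mul(Rational(-1, 2), 16)) = Add(Rational(3, 2), -8) = Rational(-13, 2))
Add(-362453, Function('F')(Add(219, Mul(-1, 40)))) = Add(-362453, Rational(-13, 2)) = Rational(-724919, 2)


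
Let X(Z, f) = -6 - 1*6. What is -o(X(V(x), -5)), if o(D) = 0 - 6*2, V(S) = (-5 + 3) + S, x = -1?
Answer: 12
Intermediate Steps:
V(S) = -2 + S
X(Z, f) = -12 (X(Z, f) = -6 - 6 = -12)
o(D) = -12 (o(D) = 0 - 12 = -12)
-o(X(V(x), -5)) = -1*(-12) = 12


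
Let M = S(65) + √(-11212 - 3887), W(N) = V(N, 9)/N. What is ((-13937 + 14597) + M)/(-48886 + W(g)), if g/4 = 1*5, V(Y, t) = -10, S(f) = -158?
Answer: -1004/97773 - 2*I*√15099/97773 ≈ -0.010269 - 0.0025135*I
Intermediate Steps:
g = 20 (g = 4*(1*5) = 4*5 = 20)
W(N) = -10/N
M = -158 + I*√15099 (M = -158 + √(-11212 - 3887) = -158 + √(-15099) = -158 + I*√15099 ≈ -158.0 + 122.88*I)
((-13937 + 14597) + M)/(-48886 + W(g)) = ((-13937 + 14597) + (-158 + I*√15099))/(-48886 - 10/20) = (660 + (-158 + I*√15099))/(-48886 - 10*1/20) = (502 + I*√15099)/(-48886 - ½) = (502 + I*√15099)/(-97773/2) = (502 + I*√15099)*(-2/97773) = -1004/97773 - 2*I*√15099/97773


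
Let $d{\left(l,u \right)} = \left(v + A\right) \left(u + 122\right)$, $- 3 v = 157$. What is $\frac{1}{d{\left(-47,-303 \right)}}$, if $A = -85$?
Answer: $\frac{3}{74572} \approx 4.023 \cdot 10^{-5}$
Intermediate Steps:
$v = - \frac{157}{3}$ ($v = \left(- \frac{1}{3}\right) 157 = - \frac{157}{3} \approx -52.333$)
$d{\left(l,u \right)} = - \frac{50264}{3} - \frac{412 u}{3}$ ($d{\left(l,u \right)} = \left(- \frac{157}{3} - 85\right) \left(u + 122\right) = - \frac{412 \left(122 + u\right)}{3} = - \frac{50264}{3} - \frac{412 u}{3}$)
$\frac{1}{d{\left(-47,-303 \right)}} = \frac{1}{- \frac{50264}{3} - -41612} = \frac{1}{- \frac{50264}{3} + 41612} = \frac{1}{\frac{74572}{3}} = \frac{3}{74572}$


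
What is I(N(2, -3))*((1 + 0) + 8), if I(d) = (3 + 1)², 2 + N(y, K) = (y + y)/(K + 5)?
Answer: 144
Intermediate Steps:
N(y, K) = -2 + 2*y/(5 + K) (N(y, K) = -2 + (y + y)/(K + 5) = -2 + (2*y)/(5 + K) = -2 + 2*y/(5 + K))
I(d) = 16 (I(d) = 4² = 16)
I(N(2, -3))*((1 + 0) + 8) = 16*((1 + 0) + 8) = 16*(1 + 8) = 16*9 = 144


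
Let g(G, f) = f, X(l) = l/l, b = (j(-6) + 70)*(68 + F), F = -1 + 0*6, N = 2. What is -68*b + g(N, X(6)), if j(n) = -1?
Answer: -314363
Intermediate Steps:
F = -1 (F = -1 + 0 = -1)
b = 4623 (b = (-1 + 70)*(68 - 1) = 69*67 = 4623)
X(l) = 1
-68*b + g(N, X(6)) = -68*4623 + 1 = -314364 + 1 = -314363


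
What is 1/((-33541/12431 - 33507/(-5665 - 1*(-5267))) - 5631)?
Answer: -4947538/27456410279 ≈ -0.00018020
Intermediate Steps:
1/((-33541/12431 - 33507/(-5665 - 1*(-5267))) - 5631) = 1/((-33541*1/12431 - 33507/(-5665 + 5267)) - 5631) = 1/((-33541/12431 - 33507/(-398)) - 5631) = 1/((-33541/12431 - 33507*(-1/398)) - 5631) = 1/((-33541/12431 + 33507/398) - 5631) = 1/(403176199/4947538 - 5631) = 1/(-27456410279/4947538) = -4947538/27456410279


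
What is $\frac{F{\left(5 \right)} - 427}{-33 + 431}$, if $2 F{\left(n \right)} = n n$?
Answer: $- \frac{829}{796} \approx -1.0415$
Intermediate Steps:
$F{\left(n \right)} = \frac{n^{2}}{2}$ ($F{\left(n \right)} = \frac{n n}{2} = \frac{n^{2}}{2}$)
$\frac{F{\left(5 \right)} - 427}{-33 + 431} = \frac{\frac{5^{2}}{2} - 427}{-33 + 431} = \frac{\frac{1}{2} \cdot 25 - 427}{398} = \left(\frac{25}{2} - 427\right) \frac{1}{398} = \left(- \frac{829}{2}\right) \frac{1}{398} = - \frac{829}{796}$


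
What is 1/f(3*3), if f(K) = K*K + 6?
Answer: 1/87 ≈ 0.011494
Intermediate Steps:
f(K) = 6 + K² (f(K) = K² + 6 = 6 + K²)
1/f(3*3) = 1/(6 + (3*3)²) = 1/(6 + 9²) = 1/(6 + 81) = 1/87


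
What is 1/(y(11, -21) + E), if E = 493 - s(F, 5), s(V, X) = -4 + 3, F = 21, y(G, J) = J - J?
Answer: 1/494 ≈ 0.0020243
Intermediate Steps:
y(G, J) = 0
s(V, X) = -1
E = 494 (E = 493 - 1*(-1) = 493 + 1 = 494)
1/(y(11, -21) + E) = 1/(0 + 494) = 1/494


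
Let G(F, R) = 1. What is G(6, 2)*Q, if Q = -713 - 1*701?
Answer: -1414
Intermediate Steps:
Q = -1414 (Q = -713 - 701 = -1414)
G(6, 2)*Q = 1*(-1414) = -1414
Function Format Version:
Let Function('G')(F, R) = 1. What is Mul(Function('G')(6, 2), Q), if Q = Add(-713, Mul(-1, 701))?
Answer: -1414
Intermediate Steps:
Q = -1414 (Q = Add(-713, -701) = -1414)
Mul(Function('G')(6, 2), Q) = Mul(1, -1414) = -1414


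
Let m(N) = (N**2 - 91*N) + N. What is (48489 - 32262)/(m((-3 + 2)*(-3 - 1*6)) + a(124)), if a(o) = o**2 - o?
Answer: 5409/4841 ≈ 1.1173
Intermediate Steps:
m(N) = N**2 - 90*N
(48489 - 32262)/(m((-3 + 2)*(-3 - 1*6)) + a(124)) = (48489 - 32262)/(((-3 + 2)*(-3 - 1*6))*(-90 + (-3 + 2)*(-3 - 1*6)) + 124*(-1 + 124)) = 16227/((-(-3 - 6))*(-90 - (-3 - 6)) + 124*123) = 16227/((-1*(-9))*(-90 - 1*(-9)) + 15252) = 16227/(9*(-90 + 9) + 15252) = 16227/(9*(-81) + 15252) = 16227/(-729 + 15252) = 16227/14523 = 16227*(1/14523) = 5409/4841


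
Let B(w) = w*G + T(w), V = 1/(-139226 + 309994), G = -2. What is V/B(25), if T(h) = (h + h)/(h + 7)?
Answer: -1/8271575 ≈ -1.2090e-7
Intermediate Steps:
T(h) = 2*h/(7 + h) (T(h) = (2*h)/(7 + h) = 2*h/(7 + h))
V = 1/170768 ≈ 5.8559e-6
B(w) = -2*w + 2*w/(7 + w) (B(w) = w*(-2) + 2*w/(7 + w) = -2*w + 2*w/(7 + w))
V/B(25) = 1/(170768*((2*25*(-6 - 1*25)/(7 + 25)))) = 1/(170768*((2*25*(-6 - 25)/32))) = 1/(170768*((2*25*(1/32)*(-31)))) = 1/(170768*(-775/16)) = (1/170768)*(-16/775) = -1/8271575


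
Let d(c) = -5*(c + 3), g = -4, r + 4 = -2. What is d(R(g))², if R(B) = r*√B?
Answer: -3375 - 1800*I ≈ -3375.0 - 1800.0*I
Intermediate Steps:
r = -6 (r = -4 - 2 = -6)
R(B) = -6*√B
d(c) = -15 - 5*c (d(c) = -5*(3 + c) = -15 - 5*c)
d(R(g))² = (-15 - (-30)*√(-4))² = (-15 - (-30)*2*I)² = (-15 - (-60)*I)² = (-15 + 60*I)²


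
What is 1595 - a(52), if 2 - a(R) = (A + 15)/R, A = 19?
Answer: 41435/26 ≈ 1593.7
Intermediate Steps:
a(R) = 2 - 34/R (a(R) = 2 - (19 + 15)/R = 2 - 34/R)
1595 - a(52) = 1595 - (2 - 34/52) = 1595 - (2 - 34*1/52) = 1595 - (2 - 17/26) = 1595 - 1*35/26 = 1595 - 35/26 = 41435/26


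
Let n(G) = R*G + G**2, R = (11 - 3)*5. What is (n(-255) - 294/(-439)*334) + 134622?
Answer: 83265429/439 ≈ 1.8967e+5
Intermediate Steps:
R = 40 (R = 8*5 = 40)
n(G) = G**2 + 40*G (n(G) = 40*G + G**2 = G**2 + 40*G)
(n(-255) - 294/(-439)*334) + 134622 = (-255*(40 - 255) - 294/(-439)*334) + 134622 = (-255*(-215) - 294*(-1/439)*334) + 134622 = (54825 + (294/439)*334) + 134622 = (54825 + 98196/439) + 134622 = 24166371/439 + 134622 = 83265429/439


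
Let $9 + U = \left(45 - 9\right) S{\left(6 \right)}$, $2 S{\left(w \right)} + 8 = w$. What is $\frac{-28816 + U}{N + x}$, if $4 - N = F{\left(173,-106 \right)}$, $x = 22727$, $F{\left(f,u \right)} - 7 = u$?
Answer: $- \frac{28861}{22830} \approx -1.2642$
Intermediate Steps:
$F{\left(f,u \right)} = 7 + u$
$S{\left(w \right)} = -4 + \frac{w}{2}$
$N = 103$ ($N = 4 - \left(7 - 106\right) = 4 - -99 = 4 + 99 = 103$)
$U = -45$ ($U = -9 + \left(45 - 9\right) \left(-4 + \frac{1}{2} \cdot 6\right) = -9 + 36 \left(-4 + 3\right) = -9 + 36 \left(-1\right) = -9 - 36 = -45$)
$\frac{-28816 + U}{N + x} = \frac{-28816 - 45}{103 + 22727} = - \frac{28861}{22830}$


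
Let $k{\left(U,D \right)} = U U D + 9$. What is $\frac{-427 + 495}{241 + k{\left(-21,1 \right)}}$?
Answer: $\frac{68}{691} \approx 0.098408$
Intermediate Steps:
$k{\left(U,D \right)} = 9 + D U^{2}$ ($k{\left(U,D \right)} = U^{2} D + 9 = D U^{2} + 9 = 9 + D U^{2}$)
$\frac{-427 + 495}{241 + k{\left(-21,1 \right)}} = \frac{-427 + 495}{241 + \left(9 + 1 \left(-21\right)^{2}\right)} = \frac{68}{241 + \left(9 + 1 \cdot 441\right)} = \frac{68}{241 + \left(9 + 441\right)} = \frac{68}{241 + 450} = \frac{68}{691}$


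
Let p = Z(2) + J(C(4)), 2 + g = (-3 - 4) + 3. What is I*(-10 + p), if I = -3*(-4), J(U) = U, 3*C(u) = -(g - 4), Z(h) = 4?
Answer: -32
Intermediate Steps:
g = -6 (g = -2 + ((-3 - 4) + 3) = -2 + (-7 + 3) = -2 - 4 = -6)
C(u) = 10/3 (C(u) = (-(-6 - 4))/3 = (-1*(-10))/3 = (⅓)*10 = 10/3)
I = 12
p = 22/3 (p = 4 + 10/3 = 22/3 ≈ 7.3333)
I*(-10 + p) = 12*(-10 + 22/3) = 12*(-8/3) = -32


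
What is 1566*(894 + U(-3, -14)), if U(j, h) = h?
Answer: 1378080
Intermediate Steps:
1566*(894 + U(-3, -14)) = 1566*(894 - 14) = 1566*880 = 1378080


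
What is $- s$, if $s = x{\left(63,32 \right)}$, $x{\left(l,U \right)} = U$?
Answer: $-32$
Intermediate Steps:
$s = 32$
$- s = \left(-1\right) 32 = -32$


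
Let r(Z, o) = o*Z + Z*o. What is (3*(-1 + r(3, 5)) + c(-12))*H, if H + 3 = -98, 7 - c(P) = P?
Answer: -10706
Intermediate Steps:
r(Z, o) = 2*Z*o (r(Z, o) = Z*o + Z*o = 2*Z*o)
c(P) = 7 - P
H = -101 (H = -3 - 98 = -101)
(3*(-1 + r(3, 5)) + c(-12))*H = (3*(-1 + 2*3*5) + (7 - 1*(-12)))*(-101) = (3*(-1 + 30) + (7 + 12))*(-101) = (3*29 + 19)*(-101) = (87 + 19)*(-101) = 106*(-101) = -10706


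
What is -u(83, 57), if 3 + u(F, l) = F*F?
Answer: -6886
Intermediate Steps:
u(F, l) = -3 + F² (u(F, l) = -3 + F*F = -3 + F²)
-u(83, 57) = -(-3 + 83²) = -(-3 + 6889) = -1*6886 = -6886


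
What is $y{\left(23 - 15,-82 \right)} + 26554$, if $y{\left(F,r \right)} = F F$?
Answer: $26618$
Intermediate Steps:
$y{\left(F,r \right)} = F^{2}$
$y{\left(23 - 15,-82 \right)} + 26554 = \left(23 - 15\right)^{2} + 26554 = 8^{2} + 26554 = 64 + 26554 = 26618$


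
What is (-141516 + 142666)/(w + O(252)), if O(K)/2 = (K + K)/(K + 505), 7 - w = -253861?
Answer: 435275/96089542 ≈ 0.0045299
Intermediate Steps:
w = 253868 (w = 7 - 1*(-253861) = 7 + 253861 = 253868)
O(K) = 4*K/(505 + K) (O(K) = 2*((K + K)/(K + 505)) = 2*((2*K)/(505 + K)) = 2*(2*K/(505 + K)) = 4*K/(505 + K))
(-141516 + 142666)/(w + O(252)) = (-141516 + 142666)/(253868 + 4*252/(505 + 252)) = 1150/(253868 + 4*252/757) = 1150/(253868 + 4*252*(1/757)) = 1150/(253868 + 1008/757) = 1150/(192179084/757) = 1150*(757/192179084) = 435275/96089542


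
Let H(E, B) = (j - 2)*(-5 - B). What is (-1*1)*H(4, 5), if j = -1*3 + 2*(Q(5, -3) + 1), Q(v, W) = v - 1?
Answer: 50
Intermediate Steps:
Q(v, W) = -1 + v
j = 7 (j = -1*3 + 2*((-1 + 5) + 1) = -3 + 2*(4 + 1) = -3 + 2*5 = -3 + 10 = 7)
H(E, B) = -25 - 5*B (H(E, B) = (7 - 2)*(-5 - B) = 5*(-5 - B) = -25 - 5*B)
(-1*1)*H(4, 5) = (-1*1)*(-25 - 5*5) = -(-25 - 25) = -1*(-50) = 50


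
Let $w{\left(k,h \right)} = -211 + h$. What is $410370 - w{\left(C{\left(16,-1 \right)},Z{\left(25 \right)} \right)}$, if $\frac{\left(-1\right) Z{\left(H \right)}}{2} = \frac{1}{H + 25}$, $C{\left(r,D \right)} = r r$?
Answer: $\frac{10264526}{25} \approx 4.1058 \cdot 10^{5}$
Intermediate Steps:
$C{\left(r,D \right)} = r^{2}$
$Z{\left(H \right)} = - \frac{2}{25 + H}$ ($Z{\left(H \right)} = - \frac{2}{H + 25} = - \frac{2}{25 + H}$)
$410370 - w{\left(C{\left(16,-1 \right)},Z{\left(25 \right)} \right)} = 410370 - \left(-211 - \frac{2}{25 + 25}\right) = 410370 - \left(-211 - \frac{2}{50}\right) = 410370 - \left(-211 - \frac{1}{25}\right) = 410370 - - \frac{5276}{25} = 410370 + \frac{5276}{25} = \frac{10264526}{25}$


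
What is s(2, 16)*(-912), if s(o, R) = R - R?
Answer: 0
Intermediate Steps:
s(o, R) = 0
s(2, 16)*(-912) = 0*(-912) = 0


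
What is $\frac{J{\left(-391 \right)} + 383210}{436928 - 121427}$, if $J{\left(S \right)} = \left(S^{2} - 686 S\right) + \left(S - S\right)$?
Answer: $\frac{804317}{315501} \approx 2.5493$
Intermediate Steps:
$J{\left(S \right)} = S^{2} - 686 S$ ($J{\left(S \right)} = \left(S^{2} - 686 S\right) + 0 = S^{2} - 686 S$)
$\frac{J{\left(-391 \right)} + 383210}{436928 - 121427} = \frac{- 391 \left(-686 - 391\right) + 383210}{436928 - 121427} = \frac{\left(-391\right) \left(-1077\right) + 383210}{436928 - 121427} = \frac{421107 + 383210}{315501} = 804317 \cdot \frac{1}{315501} = \frac{804317}{315501}$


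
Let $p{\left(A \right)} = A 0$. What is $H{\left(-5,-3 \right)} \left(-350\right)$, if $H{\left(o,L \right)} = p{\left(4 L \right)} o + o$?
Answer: $1750$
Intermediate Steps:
$p{\left(A \right)} = 0$
$H{\left(o,L \right)} = o$ ($H{\left(o,L \right)} = 0 o + o = 0 + o = o$)
$H{\left(-5,-3 \right)} \left(-350\right) = \left(-5\right) \left(-350\right) = 1750$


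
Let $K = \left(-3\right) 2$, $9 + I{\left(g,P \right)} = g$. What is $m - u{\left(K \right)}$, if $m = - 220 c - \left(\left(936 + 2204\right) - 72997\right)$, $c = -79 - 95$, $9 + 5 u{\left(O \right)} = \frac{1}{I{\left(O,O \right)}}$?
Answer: $\frac{8110411}{75} \approx 1.0814 \cdot 10^{5}$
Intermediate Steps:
$I{\left(g,P \right)} = -9 + g$
$K = -6$
$u{\left(O \right)} = - \frac{9}{5} + \frac{1}{5 \left(-9 + O\right)}$
$c = -174$
$m = 108137$ ($m = \left(-220\right) \left(-174\right) - \left(\left(936 + 2204\right) - 72997\right) = 38280 - \left(3140 - 72997\right) = 38280 - -69857 = 38280 + 69857 = 108137$)
$m - u{\left(K \right)} = 108137 - \frac{82 - -54}{5 \left(-9 - 6\right)} = 108137 - \frac{82 + 54}{5 \left(-15\right)} = 108137 - \frac{1}{5} \left(- \frac{1}{15}\right) 136 = 108137 - - \frac{136}{75} = 108137 + \frac{136}{75} = \frac{8110411}{75}$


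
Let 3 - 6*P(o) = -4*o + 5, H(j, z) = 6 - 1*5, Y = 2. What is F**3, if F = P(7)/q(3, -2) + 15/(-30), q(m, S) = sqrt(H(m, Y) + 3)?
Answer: 125/27 ≈ 4.6296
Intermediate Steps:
H(j, z) = 1 (H(j, z) = 6 - 5 = 1)
q(m, S) = 2 (q(m, S) = sqrt(1 + 3) = sqrt(4) = 2)
P(o) = -1/3 + 2*o/3 (P(o) = 1/2 - (-4*o + 5)/6 = 1/2 - (5 - 4*o)/6 = 1/2 + (-5/6 + 2*o/3) = -1/3 + 2*o/3)
F = 5/3 (F = (-1/3 + (2/3)*7)/2 + 15/(-30) = (-1/3 + 14/3)*(1/2) + 15*(-1/30) = (13/3)*(1/2) - 1/2 = 13/6 - 1/2 = 5/3 ≈ 1.6667)
F**3 = (5/3)**3 = 125/27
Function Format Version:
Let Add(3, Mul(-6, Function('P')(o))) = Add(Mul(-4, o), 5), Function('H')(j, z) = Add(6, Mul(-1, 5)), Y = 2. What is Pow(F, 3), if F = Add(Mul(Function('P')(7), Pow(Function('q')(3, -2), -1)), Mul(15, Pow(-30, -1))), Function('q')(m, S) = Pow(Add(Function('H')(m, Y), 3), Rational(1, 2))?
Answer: Rational(125, 27) ≈ 4.6296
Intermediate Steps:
Function('H')(j, z) = 1 (Function('H')(j, z) = Add(6, -5) = 1)
Function('q')(m, S) = 2 (Function('q')(m, S) = Pow(Add(1, 3), Rational(1, 2)) = Pow(4, Rational(1, 2)) = 2)
Function('P')(o) = Add(Rational(-1, 3), Mul(Rational(2, 3), o)) (Function('P')(o) = Add(Rational(1, 2), Mul(Rational(-1, 6), Add(Mul(-4, o), 5))) = Add(Rational(1, 2), Mul(Rational(-1, 6), Add(5, Mul(-4, o)))) = Add(Rational(1, 2), Add(Rational(-5, 6), Mul(Rational(2, 3), o))) = Add(Rational(-1, 3), Mul(Rational(2, 3), o)))
F = Rational(5, 3) (F = Add(Mul(Add(Rational(-1, 3), Mul(Rational(2, 3), 7)), Pow(2, -1)), Mul(15, Pow(-30, -1))) = Add(Mul(Add(Rational(-1, 3), Rational(14, 3)), Rational(1, 2)), Mul(15, Rational(-1, 30))) = Add(Mul(Rational(13, 3), Rational(1, 2)), Rational(-1, 2)) = Add(Rational(13, 6), Rational(-1, 2)) = Rational(5, 3) ≈ 1.6667)
Pow(F, 3) = Pow(Rational(5, 3), 3) = Rational(125, 27)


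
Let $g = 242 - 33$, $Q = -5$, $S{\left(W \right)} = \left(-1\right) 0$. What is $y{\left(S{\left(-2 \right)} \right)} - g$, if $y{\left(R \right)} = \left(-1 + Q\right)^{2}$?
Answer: $-173$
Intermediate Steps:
$S{\left(W \right)} = 0$
$y{\left(R \right)} = 36$ ($y{\left(R \right)} = \left(-1 - 5\right)^{2} = \left(-6\right)^{2} = 36$)
$g = 209$ ($g = 242 - 33 = 209$)
$y{\left(S{\left(-2 \right)} \right)} - g = 36 - 209 = -173$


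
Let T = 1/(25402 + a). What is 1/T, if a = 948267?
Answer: 973669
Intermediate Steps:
T = 1/973669 (T = 1/(25402 + 948267) = 1/973669 ≈ 1.0270e-6)
1/T = 1/(1/973669) = 973669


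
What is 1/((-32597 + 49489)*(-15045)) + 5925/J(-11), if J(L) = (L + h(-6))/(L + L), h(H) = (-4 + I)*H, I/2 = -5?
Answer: -33127167249073/18552230220 ≈ -1785.6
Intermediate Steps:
I = -10 (I = 2*(-5) = -10)
h(H) = -14*H (h(H) = (-4 - 10)*H = -14*H)
J(L) = (84 + L)/(2*L) (J(L) = (L - 14*(-6))/(L + L) = (L + 84)/((2*L)) = (84 + L)*(1/(2*L)) = (84 + L)/(2*L))
1/((-32597 + 49489)*(-15045)) + 5925/J(-11) = 1/((-32597 + 49489)*(-15045)) + 5925/(((½)*(84 - 11)/(-11))) = -1/15045/16892 + 5925/(((½)*(-1/11)*73)) = (1/16892)*(-1/15045) + 5925/(-73/22) = -1/254140140 + 5925*(-22/73) = -1/254140140 - 130350/73 = -33127167249073/18552230220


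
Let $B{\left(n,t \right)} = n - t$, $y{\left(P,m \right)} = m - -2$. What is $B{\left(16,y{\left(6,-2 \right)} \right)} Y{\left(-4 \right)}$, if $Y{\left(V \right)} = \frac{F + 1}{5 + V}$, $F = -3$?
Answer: $-32$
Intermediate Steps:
$y{\left(P,m \right)} = 2 + m$ ($y{\left(P,m \right)} = m + 2 = 2 + m$)
$Y{\left(V \right)} = - \frac{2}{5 + V}$ ($Y{\left(V \right)} = \frac{-3 + 1}{5 + V} = - \frac{2}{5 + V}$)
$B{\left(16,y{\left(6,-2 \right)} \right)} Y{\left(-4 \right)} = \left(16 - \left(2 - 2\right)\right) \left(- \frac{2}{5 - 4}\right) = \left(16 - 0\right) \left(- \frac{2}{1}\right) = \left(16 + 0\right) \left(\left(-2\right) 1\right) = 16 \left(-2\right) = -32$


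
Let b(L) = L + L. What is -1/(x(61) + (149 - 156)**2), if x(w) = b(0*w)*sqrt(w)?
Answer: -1/49 ≈ -0.020408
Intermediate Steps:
b(L) = 2*L
x(w) = 0 (x(w) = (2*(0*w))*sqrt(w) = (2*0)*sqrt(w) = 0*sqrt(w) = 0)
-1/(x(61) + (149 - 156)**2) = -1/(0 + (149 - 156)**2) = -1/(0 + (-7)**2) = -1/(0 + 49) = -1/49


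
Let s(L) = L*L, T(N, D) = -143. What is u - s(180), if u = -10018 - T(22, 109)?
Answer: -42275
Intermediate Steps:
s(L) = L²
u = -9875 (u = -10018 - 1*(-143) = -10018 + 143 = -9875)
u - s(180) = -9875 - 1*180² = -9875 - 1*32400 = -9875 - 32400 = -42275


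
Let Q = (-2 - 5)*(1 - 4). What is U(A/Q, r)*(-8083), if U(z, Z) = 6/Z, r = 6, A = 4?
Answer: -8083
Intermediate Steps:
Q = 21 (Q = -7*(-3) = 21)
U(A/Q, r)*(-8083) = (6/6)*(-8083) = (6*(1/6))*(-8083) = 1*(-8083) = -8083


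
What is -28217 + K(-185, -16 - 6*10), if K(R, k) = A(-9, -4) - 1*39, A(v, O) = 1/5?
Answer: -141279/5 ≈ -28256.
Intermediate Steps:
A(v, O) = ⅕
K(R, k) = -194/5 (K(R, k) = ⅕ - 1*39 = ⅕ - 39 = -194/5)
-28217 + K(-185, -16 - 6*10) = -28217 - 194/5 = -141279/5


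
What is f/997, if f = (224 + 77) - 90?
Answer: 211/997 ≈ 0.21163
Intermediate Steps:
f = 211 (f = 301 - 90 = 211)
f/997 = 211/997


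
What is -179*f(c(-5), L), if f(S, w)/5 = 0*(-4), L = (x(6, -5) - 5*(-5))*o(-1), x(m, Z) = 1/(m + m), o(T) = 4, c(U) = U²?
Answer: 0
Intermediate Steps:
x(m, Z) = 1/(2*m)
L = 301/3 (L = ((½)/6 - 5*(-5))*4 = ((½)*(⅙) + 25)*4 = (1/12 + 25)*4 = (301/12)*4 = 301/3 ≈ 100.33)
f(S, w) = 0 (f(S, w) = 5*(0*(-4)) = 5*0 = 0)
-179*f(c(-5), L) = -179*0 = 0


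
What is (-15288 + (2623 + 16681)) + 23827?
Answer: 27843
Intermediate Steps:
(-15288 + (2623 + 16681)) + 23827 = (-15288 + 19304) + 23827 = 4016 + 23827 = 27843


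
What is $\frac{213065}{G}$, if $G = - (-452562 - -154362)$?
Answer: $\frac{42613}{59640} \approx 0.7145$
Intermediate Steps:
$G = 298200$ ($G = - (-452562 + 154362) = \left(-1\right) \left(-298200\right) = 298200$)
$\frac{213065}{G} = \frac{213065}{298200} = 213065 \cdot \frac{1}{298200} = \frac{42613}{59640}$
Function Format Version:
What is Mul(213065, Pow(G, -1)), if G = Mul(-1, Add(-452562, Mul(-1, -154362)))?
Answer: Rational(42613, 59640) ≈ 0.71450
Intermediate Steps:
G = 298200 (G = Mul(-1, Add(-452562, 154362)) = Mul(-1, -298200) = 298200)
Mul(213065, Pow(G, -1)) = Mul(213065, Pow(298200, -1)) = Mul(213065, Rational(1, 298200)) = Rational(42613, 59640)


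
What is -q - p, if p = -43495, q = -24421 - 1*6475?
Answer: 74391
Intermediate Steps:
q = -30896 (q = -24421 - 6475 = -30896)
-q - p = -1*(-30896) - 1*(-43495) = 30896 + 43495 = 74391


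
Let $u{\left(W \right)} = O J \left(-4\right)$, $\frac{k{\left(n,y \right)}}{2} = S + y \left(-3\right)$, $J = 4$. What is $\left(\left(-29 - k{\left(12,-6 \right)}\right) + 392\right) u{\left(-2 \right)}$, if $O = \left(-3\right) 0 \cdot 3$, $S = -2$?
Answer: $0$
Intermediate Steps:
$O = 0$ ($O = 0 \cdot 3 = 0$)
$k{\left(n,y \right)} = -4 - 6 y$ ($k{\left(n,y \right)} = 2 \left(-2 + y \left(-3\right)\right) = 2 \left(-2 - 3 y\right) = -4 - 6 y$)
$u{\left(W \right)} = 0$ ($u{\left(W \right)} = 0 \cdot 4 \left(-4\right) = 0 \left(-4\right) = 0$)
$\left(\left(-29 - k{\left(12,-6 \right)}\right) + 392\right) u{\left(-2 \right)} = \left(\left(-29 - \left(-4 - -36\right)\right) + 392\right) 0 = \left(\left(-29 - \left(-4 + 36\right)\right) + 392\right) 0 = \left(\left(-29 - 32\right) + 392\right) 0 = \left(-61 + 392\right) 0 = 331 \cdot 0 = 0$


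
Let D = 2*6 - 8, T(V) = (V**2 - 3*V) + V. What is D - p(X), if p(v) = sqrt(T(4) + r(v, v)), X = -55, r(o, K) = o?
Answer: 4 - I*sqrt(47) ≈ 4.0 - 6.8557*I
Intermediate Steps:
T(V) = V**2 - 2*V
D = 4 (D = 12 - 8 = 4)
p(v) = sqrt(8 + v) (p(v) = sqrt(4*(-2 + 4) + v) = sqrt(4*2 + v) = sqrt(8 + v))
D - p(X) = 4 - sqrt(8 - 55) = 4 - sqrt(-47) = 4 - I*sqrt(47)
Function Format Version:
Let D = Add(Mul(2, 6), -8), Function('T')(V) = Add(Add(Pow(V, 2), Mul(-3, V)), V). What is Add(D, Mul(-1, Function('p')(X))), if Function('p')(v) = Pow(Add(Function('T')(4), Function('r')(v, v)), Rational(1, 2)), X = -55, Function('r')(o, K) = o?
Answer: Add(4, Mul(-1, I, Pow(47, Rational(1, 2)))) ≈ Add(4.0000, Mul(-6.8557, I))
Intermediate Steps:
Function('T')(V) = Add(Pow(V, 2), Mul(-2, V))
D = 4 (D = Add(12, -8) = 4)
Function('p')(v) = Pow(Add(8, v), Rational(1, 2)) (Function('p')(v) = Pow(Add(Mul(4, Add(-2, 4)), v), Rational(1, 2)) = Pow(Add(Mul(4, 2), v), Rational(1, 2)) = Pow(Add(8, v), Rational(1, 2)))
Add(D, Mul(-1, Function('p')(X))) = Add(4, Mul(-1, Pow(Add(8, -55), Rational(1, 2)))) = Add(4, Mul(-1, Pow(-47, Rational(1, 2)))) = Add(4, Mul(-1, Mul(I, Pow(47, Rational(1, 2))))) = Add(4, Mul(-1, I, Pow(47, Rational(1, 2))))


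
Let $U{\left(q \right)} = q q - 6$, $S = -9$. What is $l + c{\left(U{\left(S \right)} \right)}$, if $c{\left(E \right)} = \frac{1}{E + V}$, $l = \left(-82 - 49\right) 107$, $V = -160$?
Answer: $- \frac{1191446}{85} \approx -14017.0$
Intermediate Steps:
$l = -14017$ ($l = \left(-131\right) 107 = -14017$)
$U{\left(q \right)} = -6 + q^{2}$ ($U{\left(q \right)} = q^{2} - 6 = -6 + q^{2}$)
$c{\left(E \right)} = \frac{1}{-160 + E}$ ($c{\left(E \right)} = \frac{1}{E - 160} = \frac{1}{-160 + E}$)
$l + c{\left(U{\left(S \right)} \right)} = -14017 + \frac{1}{-160 - \left(6 - \left(-9\right)^{2}\right)} = -14017 + \frac{1}{-160 + \left(-6 + 81\right)} = -14017 + \frac{1}{-160 + 75} = -14017 + \frac{1}{-85} = -14017 - \frac{1}{85} = - \frac{1191446}{85}$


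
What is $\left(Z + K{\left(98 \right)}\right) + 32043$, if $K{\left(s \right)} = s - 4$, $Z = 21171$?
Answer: $53308$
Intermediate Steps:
$K{\left(s \right)} = -4 + s$
$\left(Z + K{\left(98 \right)}\right) + 32043 = \left(21171 + \left(-4 + 98\right)\right) + 32043 = \left(21171 + 94\right) + 32043 = 21265 + 32043 = 53308$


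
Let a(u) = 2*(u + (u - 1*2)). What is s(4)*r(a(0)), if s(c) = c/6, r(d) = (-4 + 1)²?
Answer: 6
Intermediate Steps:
a(u) = -4 + 4*u (a(u) = 2*(u + (u - 2)) = 2*(u + (-2 + u)) = 2*(-2 + 2*u) = -4 + 4*u)
r(d) = 9 (r(d) = (-3)² = 9)
s(c) = c/6 (s(c) = c*(⅙) = c/6)
s(4)*r(a(0)) = ((⅙)*4)*9 = (⅔)*9 = 6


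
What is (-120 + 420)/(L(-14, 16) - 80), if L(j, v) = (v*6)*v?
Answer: 75/364 ≈ 0.20604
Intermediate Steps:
L(j, v) = 6*v² (L(j, v) = (6*v)*v = 6*v²)
(-120 + 420)/(L(-14, 16) - 80) = (-120 + 420)/(6*16² - 80) = 300/(6*256 - 80) = 300/(1536 - 80) = 300/1456 = 300*(1/1456) = 75/364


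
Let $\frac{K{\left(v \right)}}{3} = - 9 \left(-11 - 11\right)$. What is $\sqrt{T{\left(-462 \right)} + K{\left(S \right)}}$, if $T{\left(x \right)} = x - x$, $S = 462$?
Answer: $3 \sqrt{66} \approx 24.372$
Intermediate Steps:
$T{\left(x \right)} = 0$
$K{\left(v \right)} = 594$ ($K{\left(v \right)} = 3 \left(- 9 \left(-11 - 11\right)\right) = 3 \left(\left(-9\right) \left(-22\right)\right) = 3 \cdot 198 = 594$)
$\sqrt{T{\left(-462 \right)} + K{\left(S \right)}} = \sqrt{0 + 594} = \sqrt{594} = 3 \sqrt{66}$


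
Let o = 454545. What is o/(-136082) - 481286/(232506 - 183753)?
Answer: -87654793837/6634405746 ≈ -13.212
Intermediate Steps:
o/(-136082) - 481286/(232506 - 183753) = 454545/(-136082) - 481286/(232506 - 183753) = 454545*(-1/136082) - 481286/48753 = -454545/136082 - 481286*1/48753 = -454545/136082 - 481286/48753 = -87654793837/6634405746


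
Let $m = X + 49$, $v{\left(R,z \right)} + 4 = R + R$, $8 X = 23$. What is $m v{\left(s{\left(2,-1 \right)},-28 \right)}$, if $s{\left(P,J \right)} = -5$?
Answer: $- \frac{2905}{4} \approx -726.25$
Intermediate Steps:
$X = \frac{23}{8}$ ($X = \frac{1}{8} \cdot 23 = \frac{23}{8} \approx 2.875$)
$v{\left(R,z \right)} = -4 + 2 R$ ($v{\left(R,z \right)} = -4 + \left(R + R\right) = -4 + 2 R$)
$m = \frac{415}{8}$ ($m = \frac{23}{8} + 49 = \frac{415}{8} \approx 51.875$)
$m v{\left(s{\left(2,-1 \right)},-28 \right)} = \frac{415 \left(-4 + 2 \left(-5\right)\right)}{8} = \frac{415 \left(-4 - 10\right)}{8} = \frac{415}{8} \left(-14\right) = - \frac{2905}{4}$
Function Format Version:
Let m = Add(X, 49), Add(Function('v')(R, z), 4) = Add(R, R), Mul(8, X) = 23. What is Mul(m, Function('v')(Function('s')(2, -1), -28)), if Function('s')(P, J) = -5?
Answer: Rational(-2905, 4) ≈ -726.25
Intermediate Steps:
X = Rational(23, 8) (X = Mul(Rational(1, 8), 23) = Rational(23, 8) ≈ 2.8750)
Function('v')(R, z) = Add(-4, Mul(2, R)) (Function('v')(R, z) = Add(-4, Add(R, R)) = Add(-4, Mul(2, R)))
m = Rational(415, 8) (m = Add(Rational(23, 8), 49) = Rational(415, 8) ≈ 51.875)
Mul(m, Function('v')(Function('s')(2, -1), -28)) = Mul(Rational(415, 8), Add(-4, Mul(2, -5))) = Mul(Rational(415, 8), Add(-4, -10)) = Mul(Rational(415, 8), -14) = Rational(-2905, 4)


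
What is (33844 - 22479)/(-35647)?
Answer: -11365/35647 ≈ -0.31882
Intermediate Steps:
(33844 - 22479)/(-35647) = 11365*(-1/35647) = -11365/35647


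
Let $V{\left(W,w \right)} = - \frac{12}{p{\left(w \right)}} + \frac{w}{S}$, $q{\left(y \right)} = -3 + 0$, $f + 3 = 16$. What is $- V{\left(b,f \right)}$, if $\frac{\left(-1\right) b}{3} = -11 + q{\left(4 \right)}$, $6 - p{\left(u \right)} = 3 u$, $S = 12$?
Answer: $- \frac{191}{132} \approx -1.447$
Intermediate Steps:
$p{\left(u \right)} = 6 - 3 u$
$f = 13$ ($f = -3 + 16 = 13$)
$q{\left(y \right)} = -3$
$b = 42$ ($b = - 3 \left(-11 - 3\right) = \left(-3\right) \left(-14\right) = 42$)
$V{\left(W,w \right)} = - \frac{12}{6 - 3 w} + \frac{w}{12}$
$- V{\left(b,f \right)} = - \frac{48 + 13 \left(-2 + 13\right)}{12 \left(-2 + 13\right)} = - \frac{48 + 13 \cdot 11}{12 \cdot 11} = - \frac{48 + 143}{12 \cdot 11} = - \frac{191}{12 \cdot 11} = \left(-1\right) \frac{191}{132} = - \frac{191}{132}$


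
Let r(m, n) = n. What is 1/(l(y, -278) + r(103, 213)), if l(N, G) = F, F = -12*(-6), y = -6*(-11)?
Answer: 1/285 ≈ 0.0035088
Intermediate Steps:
y = 66
F = 72
l(N, G) = 72
1/(l(y, -278) + r(103, 213)) = 1/(72 + 213) = 1/285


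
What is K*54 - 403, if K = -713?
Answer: -38905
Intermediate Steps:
K*54 - 403 = -713*54 - 403 = -38502 - 403 = -38905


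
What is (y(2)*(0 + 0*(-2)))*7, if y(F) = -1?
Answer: 0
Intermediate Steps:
(y(2)*(0 + 0*(-2)))*7 = -(0 + 0*(-2))*7 = -(0 + 0)*7 = -1*0*7 = 0*7 = 0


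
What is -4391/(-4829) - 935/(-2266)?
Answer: 1315011/994774 ≈ 1.3219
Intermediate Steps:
-4391/(-4829) - 935/(-2266) = -4391*(-1/4829) - 935*(-1/2266) = 4391/4829 + 85/206 = 1315011/994774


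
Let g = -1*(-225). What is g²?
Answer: 50625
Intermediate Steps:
g = 225
g² = 225² = 50625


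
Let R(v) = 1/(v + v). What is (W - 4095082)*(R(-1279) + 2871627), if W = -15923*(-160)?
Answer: -5683314982572365/1279 ≈ -4.4436e+12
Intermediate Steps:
R(v) = 1/(2*v)
W = 2547680
(W - 4095082)*(R(-1279) + 2871627) = (2547680 - 4095082)*((½)/(-1279) + 2871627) = -1547402*((½)*(-1/1279) + 2871627) = -1547402*(-1/2558 + 2871627) = -1547402*7345621865/2558 = -5683314982572365/1279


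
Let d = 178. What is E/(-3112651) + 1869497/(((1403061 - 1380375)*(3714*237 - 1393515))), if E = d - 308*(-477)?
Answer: -1718678083420295/36245749339992042 ≈ -0.047417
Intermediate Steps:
E = 147094 (E = 178 - 308*(-477) = 178 + 146916 = 147094)
E/(-3112651) + 1869497/(((1403061 - 1380375)*(3714*237 - 1393515))) = 147094/(-3112651) + 1869497/(((1403061 - 1380375)*(3714*237 - 1393515))) = 147094*(-1/3112651) + 1869497/((22686*(880218 - 1393515))) = -147094/3112651 + 1869497/((22686*(-513297))) = -147094/3112651 + 1869497/(-11644655742) = -147094/3112651 + 1869497*(-1/11644655742) = -147094/3112651 - 1869497/11644655742 = -1718678083420295/36245749339992042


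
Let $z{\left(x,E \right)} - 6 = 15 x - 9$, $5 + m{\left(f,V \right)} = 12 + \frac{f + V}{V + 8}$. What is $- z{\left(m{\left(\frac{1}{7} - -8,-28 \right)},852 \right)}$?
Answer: $- \frac{3273}{28} \approx -116.89$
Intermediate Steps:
$m{\left(f,V \right)} = 7 + \frac{V + f}{8 + V}$ ($m{\left(f,V \right)} = -5 + \left(12 + \frac{f + V}{V + 8}\right) = -5 + \left(12 + \frac{V + f}{8 + V}\right) = 7 + \frac{V + f}{8 + V}$)
$z{\left(x,E \right)} = -3 + 15 x$ ($z{\left(x,E \right)} = 6 + \left(15 x - 9\right) = 6 + \left(-9 + 15 x\right) = -3 + 15 x$)
$- z{\left(m{\left(\frac{1}{7} - -8,-28 \right)},852 \right)} = - (-3 + 15 \frac{56 + \left(\frac{1}{7} - -8\right) + 8 \left(-28\right)}{8 - 28}) = - (-3 + 15 \frac{56 + \left(\frac{1}{7} + 8\right) - 224}{-20}) = - (-3 + 15 \left(- \frac{56 + \frac{57}{7} - 224}{20}\right)) = - (-3 + 15 \left(\left(- \frac{1}{20}\right) \left(- \frac{1119}{7}\right)\right)) = - (-3 + 15 \cdot \frac{1119}{140}) = - (-3 + \frac{3357}{28}) = \left(-1\right) \frac{3273}{28} = - \frac{3273}{28}$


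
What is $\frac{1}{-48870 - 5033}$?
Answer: $- \frac{1}{53903} \approx -1.8552 \cdot 10^{-5}$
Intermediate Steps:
$\frac{1}{-48870 - 5033} = \frac{1}{-53903} = - \frac{1}{53903}$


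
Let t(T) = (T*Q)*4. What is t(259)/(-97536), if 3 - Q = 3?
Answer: 0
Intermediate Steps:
Q = 0 (Q = 3 - 1*3 = 3 - 3 = 0)
t(T) = 0 (t(T) = (T*0)*4 = 0*4 = 0)
t(259)/(-97536) = 0/(-97536) = 0*(-1/97536) = 0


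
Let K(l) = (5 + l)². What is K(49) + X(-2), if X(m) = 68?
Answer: 2984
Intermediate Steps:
K(49) + X(-2) = (5 + 49)² + 68 = 54² + 68 = 2916 + 68 = 2984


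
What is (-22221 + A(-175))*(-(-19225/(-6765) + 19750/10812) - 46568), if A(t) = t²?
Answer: -14458585721262/36941 ≈ -3.9140e+8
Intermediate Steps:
(-22221 + A(-175))*(-(-19225/(-6765) + 19750/10812) - 46568) = (-22221 + (-175)²)*(-(-19225/(-6765) + 19750/10812) - 46568) = (-22221 + 30625)*(-(-19225*(-1/6765) + 19750*(1/10812)) - 46568) = 8404*(-(3845/1353 + 9875/5406) - 46568) = 8404*(-1*3794105/812702 - 46568) = 8404*(-3794105/812702 - 46568) = 8404*(-37849700841/812702) = -14458585721262/36941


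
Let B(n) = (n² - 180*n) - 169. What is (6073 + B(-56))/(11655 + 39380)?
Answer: 3824/10207 ≈ 0.37464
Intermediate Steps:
B(n) = -169 + n² - 180*n
(6073 + B(-56))/(11655 + 39380) = (6073 + (-169 + (-56)² - 180*(-56)))/(11655 + 39380) = (6073 + (-169 + 3136 + 10080))/51035 = (6073 + 13047)*(1/51035) = 19120*(1/51035) = 3824/10207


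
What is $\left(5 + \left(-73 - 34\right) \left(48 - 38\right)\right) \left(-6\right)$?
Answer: $6390$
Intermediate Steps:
$\left(5 + \left(-73 - 34\right) \left(48 - 38\right)\right) \left(-6\right) = \left(5 - 1070\right) \left(-6\right) = \left(-1065\right) \left(-6\right) = 6390$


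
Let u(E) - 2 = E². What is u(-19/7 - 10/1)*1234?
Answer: 9895446/49 ≈ 2.0195e+5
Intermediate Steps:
u(E) = 2 + E²
u(-19/7 - 10/1)*1234 = (2 + (-19/7 - 10/1)²)*1234 = (2 + (-19*⅐ - 10*1)²)*1234 = (2 + (-19/7 - 10)²)*1234 = (2 + (-89/7)²)*1234 = (2 + 7921/49)*1234 = (8019/49)*1234 = 9895446/49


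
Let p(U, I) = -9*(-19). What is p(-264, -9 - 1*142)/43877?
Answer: 171/43877 ≈ 0.0038973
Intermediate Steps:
p(U, I) = 171
p(-264, -9 - 1*142)/43877 = 171/43877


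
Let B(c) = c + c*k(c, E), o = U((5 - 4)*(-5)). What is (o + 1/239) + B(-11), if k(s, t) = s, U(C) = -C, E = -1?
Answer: 27486/239 ≈ 115.00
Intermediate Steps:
o = 5 (o = -(5 - 4)*(-5) = -(-5) = -1*(-5) = 5)
B(c) = c + c² (B(c) = c + c*c = c + c²)
(o + 1/239) + B(-11) = (5 + 1/239) - 11*(1 - 11) = (5 + 1/239) - 11*(-10) = 1196/239 + 110 = 27486/239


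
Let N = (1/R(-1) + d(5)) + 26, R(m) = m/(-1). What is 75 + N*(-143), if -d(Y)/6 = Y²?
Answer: 17664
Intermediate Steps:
R(m) = -m (R(m) = m*(-1) = -m)
d(Y) = -6*Y²
N = -123 (N = (1/(-1*(-1)) - 6*5²) + 26 = (1/1 - 6*25) + 26 = (1 - 150) + 26 = -149 + 26 = -123)
75 + N*(-143) = 75 - 123*(-143) = 75 + 17589 = 17664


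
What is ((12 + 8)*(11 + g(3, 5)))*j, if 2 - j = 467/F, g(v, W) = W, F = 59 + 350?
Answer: 112320/409 ≈ 274.62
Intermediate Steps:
F = 409
j = 351/409 (j = 2 - 467/409 = 351/409 ≈ 0.85819)
((12 + 8)*(11 + g(3, 5)))*j = ((12 + 8)*(11 + 5))*(351/409) = (20*16)*(351/409) = 320*(351/409) = 112320/409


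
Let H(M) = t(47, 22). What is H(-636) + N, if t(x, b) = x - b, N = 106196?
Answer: 106221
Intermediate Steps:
H(M) = 25 (H(M) = 47 - 1*22 = 47 - 22 = 25)
H(-636) + N = 25 + 106196 = 106221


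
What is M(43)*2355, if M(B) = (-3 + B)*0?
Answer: 0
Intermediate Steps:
M(B) = 0
M(43)*2355 = 0*2355 = 0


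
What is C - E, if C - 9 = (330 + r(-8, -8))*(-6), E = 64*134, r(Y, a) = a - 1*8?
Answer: -10451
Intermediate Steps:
r(Y, a) = -8 + a (r(Y, a) = a - 8 = -8 + a)
E = 8576
C = -1875 (C = 9 + (330 + (-8 - 8))*(-6) = 9 + (330 - 16)*(-6) = 9 + 314*(-6) = 9 - 1884 = -1875)
C - E = -1875 - 1*8576 = -1875 - 8576 = -10451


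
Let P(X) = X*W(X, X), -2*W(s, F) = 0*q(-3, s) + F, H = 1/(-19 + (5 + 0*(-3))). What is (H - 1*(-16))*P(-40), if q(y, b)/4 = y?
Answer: -89200/7 ≈ -12743.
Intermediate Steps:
H = -1/14 (H = 1/(-19 + (5 + 0)) = 1/(-19 + 5) = 1/(-14) = -1/14 ≈ -0.071429)
q(y, b) = 4*y
W(s, F) = -F/2 (W(s, F) = -(0*(4*(-3)) + F)/2 = -(0*(-12) + F)/2 = -(0 + F)/2 = -F/2)
P(X) = -X**2/2 (P(X) = X*(-X/2) = -X**2/2)
(H - 1*(-16))*P(-40) = (-1/14 - 1*(-16))*(-1/2*(-40)**2) = (-1/14 + 16)*(-1/2*1600) = (223/14)*(-800) = -89200/7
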